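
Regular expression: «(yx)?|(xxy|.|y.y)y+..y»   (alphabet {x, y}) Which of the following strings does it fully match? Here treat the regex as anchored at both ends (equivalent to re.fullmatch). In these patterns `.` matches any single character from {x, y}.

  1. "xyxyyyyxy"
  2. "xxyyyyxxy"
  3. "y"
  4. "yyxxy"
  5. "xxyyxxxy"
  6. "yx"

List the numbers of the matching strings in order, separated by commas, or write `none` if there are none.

2, 4, 6

1 → no match
2 → match
3 → no match
4 → match
5 → no match
6 → match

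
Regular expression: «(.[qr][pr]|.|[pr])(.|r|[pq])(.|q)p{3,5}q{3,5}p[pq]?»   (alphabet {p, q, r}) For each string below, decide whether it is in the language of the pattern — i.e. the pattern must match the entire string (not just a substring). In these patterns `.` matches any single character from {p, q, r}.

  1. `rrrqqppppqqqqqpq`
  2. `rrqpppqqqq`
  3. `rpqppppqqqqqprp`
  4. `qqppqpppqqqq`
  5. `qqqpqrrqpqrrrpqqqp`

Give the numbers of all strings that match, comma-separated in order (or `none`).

1 → match
2 → no match
3 → no match
4 → no match
5 → no match

1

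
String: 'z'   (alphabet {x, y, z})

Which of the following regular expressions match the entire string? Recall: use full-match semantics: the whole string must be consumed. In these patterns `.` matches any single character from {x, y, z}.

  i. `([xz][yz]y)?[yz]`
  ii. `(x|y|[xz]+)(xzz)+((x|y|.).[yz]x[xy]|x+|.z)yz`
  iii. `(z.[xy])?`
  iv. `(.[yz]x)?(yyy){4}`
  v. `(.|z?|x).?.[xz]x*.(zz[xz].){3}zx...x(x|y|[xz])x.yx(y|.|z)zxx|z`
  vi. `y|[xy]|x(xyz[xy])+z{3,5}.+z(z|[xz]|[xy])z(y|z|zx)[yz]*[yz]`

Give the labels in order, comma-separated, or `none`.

i → match
ii → no match — must end with 'yz'
iii → no match
iv → no match — must end with 'yyy'
v → match
vi → no match

i, v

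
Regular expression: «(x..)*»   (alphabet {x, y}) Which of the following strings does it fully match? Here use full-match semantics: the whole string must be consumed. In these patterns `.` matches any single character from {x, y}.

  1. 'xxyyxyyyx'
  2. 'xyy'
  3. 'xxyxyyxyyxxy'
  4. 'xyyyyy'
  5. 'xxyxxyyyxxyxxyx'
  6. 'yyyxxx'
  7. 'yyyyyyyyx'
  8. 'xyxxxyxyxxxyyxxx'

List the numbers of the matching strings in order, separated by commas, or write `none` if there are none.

2, 3

1 → no match
2 → match
3 → match
4 → no match
5 → no match
6 → no match
7 → no match
8 → no match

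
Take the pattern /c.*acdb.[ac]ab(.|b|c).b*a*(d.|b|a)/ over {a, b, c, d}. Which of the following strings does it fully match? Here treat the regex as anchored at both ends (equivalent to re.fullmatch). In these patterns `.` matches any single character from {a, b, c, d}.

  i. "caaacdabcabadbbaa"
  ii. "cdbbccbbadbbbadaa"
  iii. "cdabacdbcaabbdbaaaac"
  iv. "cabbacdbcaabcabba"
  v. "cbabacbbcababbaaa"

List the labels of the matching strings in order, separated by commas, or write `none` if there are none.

i → no match
ii → no match
iii → no match
iv → match
v → no match

iv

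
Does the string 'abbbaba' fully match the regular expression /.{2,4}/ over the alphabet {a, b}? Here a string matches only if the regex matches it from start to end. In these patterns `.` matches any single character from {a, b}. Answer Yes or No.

No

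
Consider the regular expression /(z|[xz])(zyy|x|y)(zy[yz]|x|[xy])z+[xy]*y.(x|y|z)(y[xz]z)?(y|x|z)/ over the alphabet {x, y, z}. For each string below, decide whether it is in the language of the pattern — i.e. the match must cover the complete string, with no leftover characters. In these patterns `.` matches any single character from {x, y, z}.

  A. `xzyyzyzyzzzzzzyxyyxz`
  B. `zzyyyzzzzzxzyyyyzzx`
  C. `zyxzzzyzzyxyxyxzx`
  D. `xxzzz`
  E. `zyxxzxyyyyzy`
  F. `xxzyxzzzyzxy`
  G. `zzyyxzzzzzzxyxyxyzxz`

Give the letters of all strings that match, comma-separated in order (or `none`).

A → no match
B → no match
C → no match
D. `xxzzz` → no match
E. `zyxxzxyyyyzy` → no match
F. `xxzyxzzzyzxy` → no match
G → match

G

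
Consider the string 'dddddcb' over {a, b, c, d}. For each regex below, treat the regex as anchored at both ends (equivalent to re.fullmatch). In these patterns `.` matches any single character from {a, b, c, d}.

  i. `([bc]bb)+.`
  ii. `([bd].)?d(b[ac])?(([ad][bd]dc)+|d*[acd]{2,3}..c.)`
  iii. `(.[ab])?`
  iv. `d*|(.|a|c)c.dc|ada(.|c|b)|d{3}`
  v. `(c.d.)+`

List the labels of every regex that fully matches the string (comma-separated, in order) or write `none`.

ii

i → no match
ii → match
iii → no match
iv → no match
v → no match — must start with 'c'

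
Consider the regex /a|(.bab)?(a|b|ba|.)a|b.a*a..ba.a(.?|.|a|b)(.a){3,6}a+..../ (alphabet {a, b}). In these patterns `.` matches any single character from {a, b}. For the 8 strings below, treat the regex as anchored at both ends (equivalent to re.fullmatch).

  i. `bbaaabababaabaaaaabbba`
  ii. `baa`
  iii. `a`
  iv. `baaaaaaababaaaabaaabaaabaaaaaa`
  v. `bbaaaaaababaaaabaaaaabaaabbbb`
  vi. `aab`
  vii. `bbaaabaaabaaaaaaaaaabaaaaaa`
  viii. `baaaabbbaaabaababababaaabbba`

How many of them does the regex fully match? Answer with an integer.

7

i → match
ii → match
iii → match
iv → match
v → match
vi → no match
vii → match
viii → match
Total matched: 7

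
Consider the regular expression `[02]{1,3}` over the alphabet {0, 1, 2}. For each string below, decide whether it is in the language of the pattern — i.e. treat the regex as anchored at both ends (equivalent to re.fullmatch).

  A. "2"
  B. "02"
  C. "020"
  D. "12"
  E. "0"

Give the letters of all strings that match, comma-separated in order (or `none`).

A, B, C, E

A → match
B → match
C → match
D → no match
E → match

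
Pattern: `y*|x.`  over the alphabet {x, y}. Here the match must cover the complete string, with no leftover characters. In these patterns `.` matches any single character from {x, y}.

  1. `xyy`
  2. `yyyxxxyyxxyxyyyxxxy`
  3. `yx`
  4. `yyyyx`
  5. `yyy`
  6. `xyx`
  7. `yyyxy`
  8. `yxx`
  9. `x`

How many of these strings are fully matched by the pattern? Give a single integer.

1 → no match
2 → no match
3 → no match
4 → no match
5 → match
6 → no match
7 → no match
8 → no match
9 → no match
Total matched: 1

1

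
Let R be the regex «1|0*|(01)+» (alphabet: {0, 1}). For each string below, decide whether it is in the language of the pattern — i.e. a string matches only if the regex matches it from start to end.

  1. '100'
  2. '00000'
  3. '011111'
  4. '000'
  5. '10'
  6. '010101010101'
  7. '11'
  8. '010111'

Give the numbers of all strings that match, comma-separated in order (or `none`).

1 → no match
2 → match
3 → no match
4 → match
5 → no match
6 → match
7 → no match
8 → no match

2, 4, 6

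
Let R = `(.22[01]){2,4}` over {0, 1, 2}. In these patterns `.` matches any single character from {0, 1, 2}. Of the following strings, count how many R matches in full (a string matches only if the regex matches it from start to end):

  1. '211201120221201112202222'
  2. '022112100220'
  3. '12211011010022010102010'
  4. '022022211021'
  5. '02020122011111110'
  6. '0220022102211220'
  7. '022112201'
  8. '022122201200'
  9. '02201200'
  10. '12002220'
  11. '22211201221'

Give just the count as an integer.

1

1 → no match
2. '022112100220' → no match
3 → no match
4. '022022211021' → no match
5 → no match
6 → match
7. '022112201' → no match
8. '022122201200' → no match
9. '02201200' → no match
10. '12002220' → no match
11. '22211201221' → no match
Total matched: 1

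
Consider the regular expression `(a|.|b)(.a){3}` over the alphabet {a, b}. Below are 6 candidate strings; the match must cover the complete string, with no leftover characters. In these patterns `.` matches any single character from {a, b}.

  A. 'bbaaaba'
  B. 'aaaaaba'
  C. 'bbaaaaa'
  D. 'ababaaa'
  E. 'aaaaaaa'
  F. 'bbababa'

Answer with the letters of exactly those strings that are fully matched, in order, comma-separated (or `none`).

A, B, C, D, E, F

A → match
B → match
C → match
D → match
E → match
F → match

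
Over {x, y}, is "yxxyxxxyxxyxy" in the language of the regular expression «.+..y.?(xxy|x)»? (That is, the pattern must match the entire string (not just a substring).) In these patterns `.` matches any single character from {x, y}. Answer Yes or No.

No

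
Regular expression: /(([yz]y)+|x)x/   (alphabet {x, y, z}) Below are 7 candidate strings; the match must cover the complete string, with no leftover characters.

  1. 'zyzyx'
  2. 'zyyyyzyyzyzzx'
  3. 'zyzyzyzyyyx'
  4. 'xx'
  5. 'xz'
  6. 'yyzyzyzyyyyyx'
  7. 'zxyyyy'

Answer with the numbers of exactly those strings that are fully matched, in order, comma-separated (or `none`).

1 → match
2 → no match
3 → match
4 → match
5 → no match — must end with 'x'
6 → match
7 → no match — must end with 'x'

1, 3, 4, 6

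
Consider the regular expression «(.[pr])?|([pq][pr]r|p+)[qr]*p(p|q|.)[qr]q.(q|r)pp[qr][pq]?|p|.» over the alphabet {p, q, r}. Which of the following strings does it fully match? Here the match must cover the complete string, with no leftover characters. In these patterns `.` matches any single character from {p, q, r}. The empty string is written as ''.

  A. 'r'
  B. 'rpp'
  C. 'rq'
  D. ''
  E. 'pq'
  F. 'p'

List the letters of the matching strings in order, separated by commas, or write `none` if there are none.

A. 'r' → match
B. 'rpp' → no match
C. 'rq' → no match
D. '' → match
E. 'pq' → no match
F. 'p' → match

A, D, F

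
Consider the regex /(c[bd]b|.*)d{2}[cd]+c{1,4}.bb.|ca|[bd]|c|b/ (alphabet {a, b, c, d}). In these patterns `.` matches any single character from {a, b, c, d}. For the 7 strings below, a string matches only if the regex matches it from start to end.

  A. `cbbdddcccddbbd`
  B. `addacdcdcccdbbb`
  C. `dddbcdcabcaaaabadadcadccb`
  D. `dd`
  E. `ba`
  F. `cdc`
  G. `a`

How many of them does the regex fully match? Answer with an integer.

A → no match
B → no match
C → no match
D. `dd` → no match
E. `ba` → no match
F. `cdc` → no match
G. `a` → no match
Total matched: 0

0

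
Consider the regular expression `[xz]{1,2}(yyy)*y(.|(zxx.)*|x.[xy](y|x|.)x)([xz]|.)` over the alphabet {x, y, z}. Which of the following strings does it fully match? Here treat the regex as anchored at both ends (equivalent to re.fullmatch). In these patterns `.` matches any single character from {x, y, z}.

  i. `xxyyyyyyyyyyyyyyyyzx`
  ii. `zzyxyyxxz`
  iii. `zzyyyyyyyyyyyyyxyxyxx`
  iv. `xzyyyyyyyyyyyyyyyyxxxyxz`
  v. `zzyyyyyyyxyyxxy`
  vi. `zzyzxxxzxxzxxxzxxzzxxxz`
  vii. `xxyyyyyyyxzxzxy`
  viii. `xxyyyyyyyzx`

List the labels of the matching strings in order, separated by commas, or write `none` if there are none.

i → match
ii → match
iii → match
iv → match
v → match
vi → no match
vii → match
viii → match

i, ii, iii, iv, v, vii, viii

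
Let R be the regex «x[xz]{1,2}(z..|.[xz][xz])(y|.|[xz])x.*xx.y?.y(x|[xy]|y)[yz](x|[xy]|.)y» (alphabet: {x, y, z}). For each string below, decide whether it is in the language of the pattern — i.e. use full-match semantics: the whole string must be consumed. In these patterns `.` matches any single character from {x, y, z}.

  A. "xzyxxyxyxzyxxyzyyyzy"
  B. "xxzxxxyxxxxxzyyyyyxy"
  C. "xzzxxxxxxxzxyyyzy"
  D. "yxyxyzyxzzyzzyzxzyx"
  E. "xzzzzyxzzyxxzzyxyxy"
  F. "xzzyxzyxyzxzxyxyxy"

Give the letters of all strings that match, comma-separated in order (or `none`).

A, B, C, E

A → match
B → match
C → match
D → no match — must start with "x"
E → match
F → no match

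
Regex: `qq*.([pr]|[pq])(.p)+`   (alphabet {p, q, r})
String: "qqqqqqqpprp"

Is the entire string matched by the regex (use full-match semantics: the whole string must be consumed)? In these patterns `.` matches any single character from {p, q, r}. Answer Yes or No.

Yes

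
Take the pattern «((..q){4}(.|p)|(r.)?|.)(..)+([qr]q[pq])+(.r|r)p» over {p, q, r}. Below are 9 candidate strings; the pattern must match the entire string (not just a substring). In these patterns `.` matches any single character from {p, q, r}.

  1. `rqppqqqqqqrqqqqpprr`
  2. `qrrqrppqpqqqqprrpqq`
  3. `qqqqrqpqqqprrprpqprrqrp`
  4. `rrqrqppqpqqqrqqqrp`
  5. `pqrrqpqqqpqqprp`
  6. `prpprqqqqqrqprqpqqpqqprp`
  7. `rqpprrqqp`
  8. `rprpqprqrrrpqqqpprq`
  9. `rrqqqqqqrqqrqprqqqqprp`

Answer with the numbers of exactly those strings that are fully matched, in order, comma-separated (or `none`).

1 → no match — must end with `rp`
2 → no match — must end with `rp`
3 → no match
4 → match
5 → match
6 → match
7. `rqpprrqqp` → no match — must end with `rp`
8 → no match — must end with `rp`
9 → match

4, 5, 6, 9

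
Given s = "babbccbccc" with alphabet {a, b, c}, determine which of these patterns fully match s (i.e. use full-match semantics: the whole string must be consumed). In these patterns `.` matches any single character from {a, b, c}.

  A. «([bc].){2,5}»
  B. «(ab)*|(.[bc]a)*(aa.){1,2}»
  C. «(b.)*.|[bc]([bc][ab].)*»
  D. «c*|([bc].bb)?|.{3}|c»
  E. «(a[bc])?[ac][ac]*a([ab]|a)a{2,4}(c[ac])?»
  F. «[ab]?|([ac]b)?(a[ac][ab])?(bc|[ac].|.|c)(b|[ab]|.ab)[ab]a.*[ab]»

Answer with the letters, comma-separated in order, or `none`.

A → match
B → no match
C → no match
D → no match
E → no match
F → no match

A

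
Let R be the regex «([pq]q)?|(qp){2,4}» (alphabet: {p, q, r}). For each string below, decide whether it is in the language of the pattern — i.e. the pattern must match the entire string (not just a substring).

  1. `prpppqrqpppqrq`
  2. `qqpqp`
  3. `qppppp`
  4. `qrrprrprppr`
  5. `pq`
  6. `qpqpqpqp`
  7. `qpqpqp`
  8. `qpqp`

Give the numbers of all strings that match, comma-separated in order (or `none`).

5, 6, 7, 8

1 → no match
2 → no match
3 → no match
4 → no match
5 → match
6 → match
7 → match
8 → match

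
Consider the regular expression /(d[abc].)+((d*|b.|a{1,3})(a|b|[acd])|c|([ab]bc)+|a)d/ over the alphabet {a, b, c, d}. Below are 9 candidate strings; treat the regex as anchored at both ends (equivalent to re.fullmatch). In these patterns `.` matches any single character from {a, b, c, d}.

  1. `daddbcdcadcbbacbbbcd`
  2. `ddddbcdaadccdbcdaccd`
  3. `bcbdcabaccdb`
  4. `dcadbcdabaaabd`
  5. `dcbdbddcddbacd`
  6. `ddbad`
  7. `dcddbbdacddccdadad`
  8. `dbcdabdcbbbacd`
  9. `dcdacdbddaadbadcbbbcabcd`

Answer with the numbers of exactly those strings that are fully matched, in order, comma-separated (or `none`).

4, 5

1 → no match
2 → no match
3 → no match — must start with `d`
4 → match
5 → match
6 → no match
7 → no match
8 → no match
9 → no match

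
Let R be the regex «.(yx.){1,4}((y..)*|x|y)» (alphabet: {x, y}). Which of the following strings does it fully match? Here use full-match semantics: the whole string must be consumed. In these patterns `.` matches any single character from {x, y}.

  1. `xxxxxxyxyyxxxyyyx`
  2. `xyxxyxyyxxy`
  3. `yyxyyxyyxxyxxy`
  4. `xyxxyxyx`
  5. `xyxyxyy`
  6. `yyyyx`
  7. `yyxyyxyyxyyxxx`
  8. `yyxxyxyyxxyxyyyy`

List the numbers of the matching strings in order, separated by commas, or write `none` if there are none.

2, 3, 4, 7, 8

1 → no match
2 → match
3 → match
4 → match
5 → no match
6 → no match
7 → match
8 → match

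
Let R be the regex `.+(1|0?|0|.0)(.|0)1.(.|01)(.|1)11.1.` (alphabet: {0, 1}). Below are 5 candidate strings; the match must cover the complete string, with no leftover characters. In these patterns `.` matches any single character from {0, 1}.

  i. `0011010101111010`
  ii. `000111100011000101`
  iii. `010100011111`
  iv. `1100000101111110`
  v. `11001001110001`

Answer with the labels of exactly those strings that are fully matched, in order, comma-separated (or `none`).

i, iii, iv

i → match
ii → no match
iii → match
iv → match
v → no match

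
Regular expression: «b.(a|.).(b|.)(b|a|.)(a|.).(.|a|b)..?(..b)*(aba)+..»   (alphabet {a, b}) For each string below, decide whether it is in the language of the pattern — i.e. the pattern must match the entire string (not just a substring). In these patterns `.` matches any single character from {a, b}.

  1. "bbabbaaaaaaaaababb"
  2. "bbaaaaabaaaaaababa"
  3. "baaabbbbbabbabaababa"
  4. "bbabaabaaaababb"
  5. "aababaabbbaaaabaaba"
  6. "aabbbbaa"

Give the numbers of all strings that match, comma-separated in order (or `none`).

1 → no match
2 → no match
3 → no match
4 → match
5 → no match — must start with "b"
6 → no match — must start with "b"

4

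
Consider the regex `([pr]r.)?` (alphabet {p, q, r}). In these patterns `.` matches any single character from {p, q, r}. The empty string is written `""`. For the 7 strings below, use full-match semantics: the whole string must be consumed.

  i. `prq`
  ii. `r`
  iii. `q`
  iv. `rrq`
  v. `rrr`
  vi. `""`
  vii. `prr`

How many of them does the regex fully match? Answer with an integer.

5

i → match
ii → no match
iii → no match
iv → match
v → match
vi → match
vii → match
Total matched: 5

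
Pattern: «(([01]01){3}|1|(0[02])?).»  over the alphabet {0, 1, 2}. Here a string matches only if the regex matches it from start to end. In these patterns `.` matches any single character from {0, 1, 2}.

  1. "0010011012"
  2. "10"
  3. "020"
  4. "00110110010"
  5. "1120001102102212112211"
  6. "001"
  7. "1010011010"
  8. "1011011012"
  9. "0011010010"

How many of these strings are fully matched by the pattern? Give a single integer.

1. "0010011012" → match
2. "10" → match
3. "020" → match
4. "00110110010" → no match
5 → no match
6. "001" → match
7. "1010011010" → match
8. "1011011012" → match
9. "0011010010" → match
Total matched: 7

7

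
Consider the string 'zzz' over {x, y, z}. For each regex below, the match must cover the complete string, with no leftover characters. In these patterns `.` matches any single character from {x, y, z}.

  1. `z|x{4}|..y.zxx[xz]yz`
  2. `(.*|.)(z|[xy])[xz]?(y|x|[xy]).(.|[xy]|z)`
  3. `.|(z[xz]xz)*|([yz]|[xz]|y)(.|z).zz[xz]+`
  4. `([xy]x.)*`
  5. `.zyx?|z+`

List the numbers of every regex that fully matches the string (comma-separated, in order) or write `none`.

5

1 → no match
2 → no match
3 → no match
4 → no match
5 → match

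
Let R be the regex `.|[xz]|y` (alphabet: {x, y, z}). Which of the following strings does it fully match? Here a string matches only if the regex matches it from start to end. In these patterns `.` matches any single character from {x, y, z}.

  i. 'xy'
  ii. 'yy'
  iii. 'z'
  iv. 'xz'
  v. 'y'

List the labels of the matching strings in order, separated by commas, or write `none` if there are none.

iii, v

i → no match
ii → no match
iii → match
iv → no match
v → match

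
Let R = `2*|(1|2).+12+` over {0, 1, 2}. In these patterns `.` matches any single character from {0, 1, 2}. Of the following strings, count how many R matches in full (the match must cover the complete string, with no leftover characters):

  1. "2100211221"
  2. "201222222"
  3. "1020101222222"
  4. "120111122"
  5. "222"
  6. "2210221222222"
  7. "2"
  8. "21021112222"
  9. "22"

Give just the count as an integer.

8

1. "2100211221" → no match
2. "201222222" → match
3 → match
4. "120111122" → match
5. "222" → match
6 → match
7. "2" → match
8. "21021112222" → match
9. "22" → match
Total matched: 8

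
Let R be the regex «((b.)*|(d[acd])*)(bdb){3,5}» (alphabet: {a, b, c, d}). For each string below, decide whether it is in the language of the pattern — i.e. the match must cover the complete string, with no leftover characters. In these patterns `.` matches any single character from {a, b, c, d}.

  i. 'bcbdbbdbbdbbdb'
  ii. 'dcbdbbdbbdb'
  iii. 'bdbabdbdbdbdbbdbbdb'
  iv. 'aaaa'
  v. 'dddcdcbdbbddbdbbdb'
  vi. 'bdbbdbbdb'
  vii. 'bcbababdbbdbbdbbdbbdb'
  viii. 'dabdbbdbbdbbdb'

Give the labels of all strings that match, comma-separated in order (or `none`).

i → match
ii → match
iii → match
iv → no match — must end with 'bdb'
v → no match
vi → match
vii → match
viii → match

i, ii, iii, vi, vii, viii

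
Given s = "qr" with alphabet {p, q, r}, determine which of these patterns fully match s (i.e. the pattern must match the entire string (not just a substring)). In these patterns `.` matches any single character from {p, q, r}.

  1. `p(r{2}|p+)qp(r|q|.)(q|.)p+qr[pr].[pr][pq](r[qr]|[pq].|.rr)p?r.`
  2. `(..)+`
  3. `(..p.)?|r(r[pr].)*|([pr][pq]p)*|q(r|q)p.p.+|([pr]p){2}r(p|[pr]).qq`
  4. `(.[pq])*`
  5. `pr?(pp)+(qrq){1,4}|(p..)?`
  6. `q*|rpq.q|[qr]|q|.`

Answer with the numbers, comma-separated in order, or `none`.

1 → no match — must start with "p"
2 → match
3 → no match
4 → no match
5 → no match
6 → no match

2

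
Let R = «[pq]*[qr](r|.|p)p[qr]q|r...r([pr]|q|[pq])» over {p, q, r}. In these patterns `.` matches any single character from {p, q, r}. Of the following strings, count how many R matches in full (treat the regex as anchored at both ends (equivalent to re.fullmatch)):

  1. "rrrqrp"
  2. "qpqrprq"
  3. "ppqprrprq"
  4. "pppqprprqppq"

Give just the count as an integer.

3

1 → match
2 → match
3 → match
4 → no match
Total matched: 3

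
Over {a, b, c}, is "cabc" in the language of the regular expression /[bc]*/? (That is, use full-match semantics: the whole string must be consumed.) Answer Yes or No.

No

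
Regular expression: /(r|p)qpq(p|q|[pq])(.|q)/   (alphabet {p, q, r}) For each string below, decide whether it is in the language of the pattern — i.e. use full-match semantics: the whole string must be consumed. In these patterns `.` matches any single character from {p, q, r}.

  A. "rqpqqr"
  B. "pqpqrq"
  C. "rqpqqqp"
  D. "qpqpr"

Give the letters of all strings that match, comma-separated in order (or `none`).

A

A → match
B → no match
C → no match
D → no match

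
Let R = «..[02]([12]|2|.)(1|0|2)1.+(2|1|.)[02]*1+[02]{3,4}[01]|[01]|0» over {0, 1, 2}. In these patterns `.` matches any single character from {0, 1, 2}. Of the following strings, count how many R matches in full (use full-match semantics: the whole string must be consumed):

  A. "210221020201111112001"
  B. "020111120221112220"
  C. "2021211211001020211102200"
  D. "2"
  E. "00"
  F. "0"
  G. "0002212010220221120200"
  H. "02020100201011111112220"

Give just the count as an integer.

A → match
B → match
C → match
D. "2" → no match
E. "00" → no match
F. "0" → match
G → match
H → match
Total matched: 6

6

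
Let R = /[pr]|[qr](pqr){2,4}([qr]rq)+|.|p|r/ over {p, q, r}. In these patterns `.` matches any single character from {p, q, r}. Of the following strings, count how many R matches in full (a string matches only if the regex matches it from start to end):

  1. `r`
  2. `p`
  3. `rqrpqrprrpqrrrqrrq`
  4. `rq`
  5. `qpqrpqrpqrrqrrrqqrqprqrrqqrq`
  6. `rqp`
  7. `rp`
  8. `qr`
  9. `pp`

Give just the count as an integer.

2

1 → match
2 → match
3 → no match
4 → no match
5 → no match
6 → no match
7 → no match
8 → no match
9 → no match
Total matched: 2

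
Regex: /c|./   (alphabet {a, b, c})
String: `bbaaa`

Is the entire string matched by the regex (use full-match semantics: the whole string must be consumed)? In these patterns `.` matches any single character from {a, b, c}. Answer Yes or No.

No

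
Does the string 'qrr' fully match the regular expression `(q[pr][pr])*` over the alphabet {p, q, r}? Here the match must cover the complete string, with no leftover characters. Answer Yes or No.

Yes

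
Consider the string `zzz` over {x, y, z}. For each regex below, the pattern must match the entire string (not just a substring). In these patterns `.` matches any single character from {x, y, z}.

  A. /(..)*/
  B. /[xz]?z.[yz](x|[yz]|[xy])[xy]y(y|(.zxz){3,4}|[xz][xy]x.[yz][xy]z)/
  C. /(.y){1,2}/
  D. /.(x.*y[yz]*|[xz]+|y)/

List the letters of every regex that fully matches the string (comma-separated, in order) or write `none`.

D

A → no match
B → no match
C → no match — must end with `y`
D → match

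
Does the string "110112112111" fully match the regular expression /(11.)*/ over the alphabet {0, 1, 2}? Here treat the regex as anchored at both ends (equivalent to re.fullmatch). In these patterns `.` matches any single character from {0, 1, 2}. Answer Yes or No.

Yes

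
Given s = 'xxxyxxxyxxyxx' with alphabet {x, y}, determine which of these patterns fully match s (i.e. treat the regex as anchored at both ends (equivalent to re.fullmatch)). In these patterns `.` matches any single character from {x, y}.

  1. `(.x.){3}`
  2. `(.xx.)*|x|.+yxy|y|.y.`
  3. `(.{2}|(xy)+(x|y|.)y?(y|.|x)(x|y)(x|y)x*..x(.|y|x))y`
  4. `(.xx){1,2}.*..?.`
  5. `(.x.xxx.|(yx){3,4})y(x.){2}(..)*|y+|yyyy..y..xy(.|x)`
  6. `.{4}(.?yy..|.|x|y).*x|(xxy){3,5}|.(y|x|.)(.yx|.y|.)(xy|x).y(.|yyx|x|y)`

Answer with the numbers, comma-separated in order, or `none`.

1 → no match
2 → no match
3 → no match — must end with 'y'
4 → match
5 → no match
6 → match

4, 6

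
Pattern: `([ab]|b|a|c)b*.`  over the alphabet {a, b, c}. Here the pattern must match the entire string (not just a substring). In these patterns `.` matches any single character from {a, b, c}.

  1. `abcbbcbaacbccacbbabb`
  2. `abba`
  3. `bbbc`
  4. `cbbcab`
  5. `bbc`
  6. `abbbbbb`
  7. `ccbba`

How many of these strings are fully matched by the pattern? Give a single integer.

1 → no match
2 → match
3 → match
4 → no match
5 → match
6 → match
7 → no match
Total matched: 4

4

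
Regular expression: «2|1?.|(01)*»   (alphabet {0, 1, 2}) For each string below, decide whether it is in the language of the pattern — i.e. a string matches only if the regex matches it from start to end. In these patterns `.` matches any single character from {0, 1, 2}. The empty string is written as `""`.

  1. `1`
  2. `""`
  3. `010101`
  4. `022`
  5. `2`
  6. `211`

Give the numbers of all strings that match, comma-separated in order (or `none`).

1 → match
2 → match
3 → match
4 → no match
5 → match
6 → no match

1, 2, 3, 5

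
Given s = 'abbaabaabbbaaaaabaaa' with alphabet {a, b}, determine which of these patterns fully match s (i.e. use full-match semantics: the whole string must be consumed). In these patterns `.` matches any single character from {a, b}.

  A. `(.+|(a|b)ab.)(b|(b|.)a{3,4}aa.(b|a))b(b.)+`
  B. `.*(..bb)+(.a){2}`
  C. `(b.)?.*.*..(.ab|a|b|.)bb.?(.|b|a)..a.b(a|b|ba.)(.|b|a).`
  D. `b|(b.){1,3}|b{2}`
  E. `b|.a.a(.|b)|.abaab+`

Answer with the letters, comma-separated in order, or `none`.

A → no match
B → no match
C → match
D → no match — must start with 'b'
E → no match

C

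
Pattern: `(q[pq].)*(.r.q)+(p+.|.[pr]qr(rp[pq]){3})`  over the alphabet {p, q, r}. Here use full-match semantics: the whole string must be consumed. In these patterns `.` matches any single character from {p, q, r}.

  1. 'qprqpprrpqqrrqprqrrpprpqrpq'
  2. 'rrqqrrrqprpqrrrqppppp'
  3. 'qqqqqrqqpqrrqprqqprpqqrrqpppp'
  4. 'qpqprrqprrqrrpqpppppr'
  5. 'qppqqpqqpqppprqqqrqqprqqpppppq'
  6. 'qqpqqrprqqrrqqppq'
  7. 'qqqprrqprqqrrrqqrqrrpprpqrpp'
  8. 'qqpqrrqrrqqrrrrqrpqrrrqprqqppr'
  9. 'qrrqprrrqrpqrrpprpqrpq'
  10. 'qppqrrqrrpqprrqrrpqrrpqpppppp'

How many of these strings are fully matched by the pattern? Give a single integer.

8

1 → match
2 → match
3 → match
4 → match
5 → match
6 → match
7 → match
8 → no match
9 → no match
10 → match
Total matched: 8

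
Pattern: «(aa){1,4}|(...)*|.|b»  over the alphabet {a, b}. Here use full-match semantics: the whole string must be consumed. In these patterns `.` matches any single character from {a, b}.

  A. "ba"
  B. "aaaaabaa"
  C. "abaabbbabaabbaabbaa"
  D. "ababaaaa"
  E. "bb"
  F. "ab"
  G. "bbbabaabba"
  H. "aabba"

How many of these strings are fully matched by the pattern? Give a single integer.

A → no match
B → no match
C → no match
D → no match
E → no match
F → no match
G → no match
H → no match
Total matched: 0

0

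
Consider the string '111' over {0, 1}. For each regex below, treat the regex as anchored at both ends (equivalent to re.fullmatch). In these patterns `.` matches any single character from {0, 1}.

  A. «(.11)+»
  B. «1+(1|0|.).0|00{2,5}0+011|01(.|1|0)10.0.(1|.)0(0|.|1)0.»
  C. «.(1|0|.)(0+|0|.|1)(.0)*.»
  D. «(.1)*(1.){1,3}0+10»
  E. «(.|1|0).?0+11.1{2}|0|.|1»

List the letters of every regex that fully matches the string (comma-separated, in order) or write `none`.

A

A → match
B → no match
C → no match
D → no match — must end with '010'
E → no match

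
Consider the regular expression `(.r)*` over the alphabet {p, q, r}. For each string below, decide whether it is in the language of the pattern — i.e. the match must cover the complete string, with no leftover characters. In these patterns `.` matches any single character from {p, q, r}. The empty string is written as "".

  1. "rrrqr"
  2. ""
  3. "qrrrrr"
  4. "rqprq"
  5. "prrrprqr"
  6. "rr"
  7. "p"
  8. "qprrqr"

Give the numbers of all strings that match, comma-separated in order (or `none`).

2, 3, 5, 6

1. "rrrqr" → no match
2. "" → match
3. "qrrrrr" → match
4. "rqprq" → no match
5. "prrrprqr" → match
6. "rr" → match
7. "p" → no match
8. "qprrqr" → no match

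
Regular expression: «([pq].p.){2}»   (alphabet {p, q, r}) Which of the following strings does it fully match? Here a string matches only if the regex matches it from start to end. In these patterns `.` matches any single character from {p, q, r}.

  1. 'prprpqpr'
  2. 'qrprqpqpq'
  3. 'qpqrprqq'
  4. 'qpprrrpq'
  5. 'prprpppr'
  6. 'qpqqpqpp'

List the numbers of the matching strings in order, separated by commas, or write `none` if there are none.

1 → match
2 → no match
3 → no match
4 → no match
5 → match
6 → no match

1, 5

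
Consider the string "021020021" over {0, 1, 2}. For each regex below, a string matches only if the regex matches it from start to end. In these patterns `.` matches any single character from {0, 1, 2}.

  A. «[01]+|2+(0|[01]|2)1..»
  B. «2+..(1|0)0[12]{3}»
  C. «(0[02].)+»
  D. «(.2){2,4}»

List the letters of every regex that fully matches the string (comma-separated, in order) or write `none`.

A → no match
B → no match — must start with "2"
C → match
D → no match — must end with "2"

C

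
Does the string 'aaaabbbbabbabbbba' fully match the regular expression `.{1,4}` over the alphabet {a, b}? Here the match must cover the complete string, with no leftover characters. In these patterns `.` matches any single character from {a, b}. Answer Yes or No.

No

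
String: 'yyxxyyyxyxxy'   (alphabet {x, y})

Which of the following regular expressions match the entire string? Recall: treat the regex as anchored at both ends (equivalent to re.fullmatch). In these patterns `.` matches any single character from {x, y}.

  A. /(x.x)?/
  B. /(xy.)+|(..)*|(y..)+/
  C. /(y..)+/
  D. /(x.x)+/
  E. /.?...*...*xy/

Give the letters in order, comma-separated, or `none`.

A → no match
B → match
C → no match
D → no match — must start with 'x'
E → match

B, E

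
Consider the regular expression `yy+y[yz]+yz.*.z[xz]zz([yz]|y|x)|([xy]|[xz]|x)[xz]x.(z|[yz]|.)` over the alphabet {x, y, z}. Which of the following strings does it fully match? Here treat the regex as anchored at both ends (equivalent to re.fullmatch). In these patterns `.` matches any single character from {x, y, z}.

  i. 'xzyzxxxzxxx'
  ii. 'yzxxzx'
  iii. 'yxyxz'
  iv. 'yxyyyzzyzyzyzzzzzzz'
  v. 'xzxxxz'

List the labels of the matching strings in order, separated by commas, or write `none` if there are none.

i. 'xzyzxxxzxxx' → no match
ii. 'yzxxzx' → no match
iii. 'yxyxz' → no match
iv → no match
v. 'xzxxxz' → no match

none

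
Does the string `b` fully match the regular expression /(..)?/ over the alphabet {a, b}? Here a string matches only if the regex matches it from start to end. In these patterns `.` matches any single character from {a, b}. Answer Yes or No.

No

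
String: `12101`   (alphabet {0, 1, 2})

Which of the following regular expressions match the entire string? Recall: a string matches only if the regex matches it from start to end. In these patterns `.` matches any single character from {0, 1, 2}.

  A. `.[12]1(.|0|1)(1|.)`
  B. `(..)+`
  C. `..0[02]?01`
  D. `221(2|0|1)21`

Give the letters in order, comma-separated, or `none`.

A

A → match
B → no match
C → no match
D → no match — must start with `221`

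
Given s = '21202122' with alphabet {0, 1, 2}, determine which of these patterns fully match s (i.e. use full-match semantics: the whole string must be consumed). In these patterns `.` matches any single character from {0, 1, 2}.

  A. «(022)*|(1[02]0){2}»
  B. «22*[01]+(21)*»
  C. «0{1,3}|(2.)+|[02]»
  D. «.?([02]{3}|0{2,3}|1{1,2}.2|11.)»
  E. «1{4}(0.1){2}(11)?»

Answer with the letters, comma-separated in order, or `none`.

A → no match
B → no match
C → match
D → no match
E → no match — must start with '1'

C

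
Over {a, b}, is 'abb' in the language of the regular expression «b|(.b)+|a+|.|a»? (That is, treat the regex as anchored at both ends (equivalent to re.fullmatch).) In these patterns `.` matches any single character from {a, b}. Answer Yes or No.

No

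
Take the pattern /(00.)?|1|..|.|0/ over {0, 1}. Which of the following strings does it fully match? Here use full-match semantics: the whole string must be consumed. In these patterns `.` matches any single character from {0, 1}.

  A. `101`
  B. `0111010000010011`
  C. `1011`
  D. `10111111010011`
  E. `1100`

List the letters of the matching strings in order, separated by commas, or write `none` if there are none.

none

A → no match
B → no match
C → no match
D → no match
E → no match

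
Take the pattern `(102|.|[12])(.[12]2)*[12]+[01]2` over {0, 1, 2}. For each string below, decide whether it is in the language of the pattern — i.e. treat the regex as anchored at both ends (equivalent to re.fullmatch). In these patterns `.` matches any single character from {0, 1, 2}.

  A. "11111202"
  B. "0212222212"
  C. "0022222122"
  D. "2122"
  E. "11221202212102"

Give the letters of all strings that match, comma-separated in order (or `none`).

A → match
B → match
C → no match
D → no match
E → no match

A, B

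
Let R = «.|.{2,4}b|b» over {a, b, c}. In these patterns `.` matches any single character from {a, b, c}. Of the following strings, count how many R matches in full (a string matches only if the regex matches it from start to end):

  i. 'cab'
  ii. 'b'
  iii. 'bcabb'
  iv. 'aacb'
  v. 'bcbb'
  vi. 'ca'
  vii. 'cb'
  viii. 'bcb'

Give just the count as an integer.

i → match
ii → match
iii → match
iv → match
v → match
vi → no match
vii → no match
viii → match
Total matched: 6

6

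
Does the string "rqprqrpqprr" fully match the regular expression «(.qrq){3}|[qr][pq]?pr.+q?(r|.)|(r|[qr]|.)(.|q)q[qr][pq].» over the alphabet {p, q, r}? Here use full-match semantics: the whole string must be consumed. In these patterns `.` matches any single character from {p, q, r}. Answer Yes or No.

Yes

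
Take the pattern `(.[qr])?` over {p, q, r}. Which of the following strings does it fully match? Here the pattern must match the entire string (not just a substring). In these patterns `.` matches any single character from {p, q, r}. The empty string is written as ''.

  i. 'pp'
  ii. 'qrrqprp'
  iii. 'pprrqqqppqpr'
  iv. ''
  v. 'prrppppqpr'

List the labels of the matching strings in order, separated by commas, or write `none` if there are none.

iv

i. 'pp' → no match
ii. 'qrrqprp' → no match
iii. 'pprrqqqppqpr' → no match
iv. '' → match
v. 'prrppppqpr' → no match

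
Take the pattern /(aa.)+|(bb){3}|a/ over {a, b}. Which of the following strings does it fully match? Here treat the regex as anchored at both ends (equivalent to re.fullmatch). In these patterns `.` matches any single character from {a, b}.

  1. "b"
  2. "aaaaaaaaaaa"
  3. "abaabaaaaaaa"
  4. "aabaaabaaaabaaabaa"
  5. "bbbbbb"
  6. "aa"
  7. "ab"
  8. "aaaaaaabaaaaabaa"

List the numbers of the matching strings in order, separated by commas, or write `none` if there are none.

1 → no match
2 → no match
3 → no match
4 → no match
5 → match
6 → no match
7 → no match
8 → no match

5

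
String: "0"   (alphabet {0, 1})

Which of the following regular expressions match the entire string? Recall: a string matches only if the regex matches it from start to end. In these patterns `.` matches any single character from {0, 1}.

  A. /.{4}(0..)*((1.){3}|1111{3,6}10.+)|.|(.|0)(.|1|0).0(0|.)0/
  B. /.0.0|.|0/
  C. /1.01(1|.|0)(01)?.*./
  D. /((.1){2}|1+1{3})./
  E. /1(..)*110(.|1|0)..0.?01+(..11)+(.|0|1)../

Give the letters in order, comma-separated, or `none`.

A, B

A → match
B → match
C → no match — must start with "1"
D → no match
E → no match — must start with "1"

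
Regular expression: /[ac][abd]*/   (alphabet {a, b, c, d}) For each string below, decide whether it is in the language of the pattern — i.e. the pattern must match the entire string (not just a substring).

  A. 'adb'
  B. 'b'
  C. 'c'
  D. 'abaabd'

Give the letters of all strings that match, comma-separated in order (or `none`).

A, C, D

A → match
B → no match
C → match
D → match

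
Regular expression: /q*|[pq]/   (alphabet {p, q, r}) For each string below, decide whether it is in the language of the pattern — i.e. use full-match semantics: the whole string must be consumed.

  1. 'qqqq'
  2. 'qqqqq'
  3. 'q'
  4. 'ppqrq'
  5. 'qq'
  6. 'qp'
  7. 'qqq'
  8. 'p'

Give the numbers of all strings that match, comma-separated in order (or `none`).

1. 'qqqq' → match
2. 'qqqqq' → match
3. 'q' → match
4. 'ppqrq' → no match
5. 'qq' → match
6. 'qp' → no match
7. 'qqq' → match
8. 'p' → match

1, 2, 3, 5, 7, 8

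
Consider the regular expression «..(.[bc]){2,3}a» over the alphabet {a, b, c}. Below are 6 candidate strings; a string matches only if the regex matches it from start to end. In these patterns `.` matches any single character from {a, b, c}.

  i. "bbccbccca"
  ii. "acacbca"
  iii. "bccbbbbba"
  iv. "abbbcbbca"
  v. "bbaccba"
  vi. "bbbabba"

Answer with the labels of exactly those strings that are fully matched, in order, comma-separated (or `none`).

i → match
ii → match
iii → match
iv → match
v → match
vi → no match

i, ii, iii, iv, v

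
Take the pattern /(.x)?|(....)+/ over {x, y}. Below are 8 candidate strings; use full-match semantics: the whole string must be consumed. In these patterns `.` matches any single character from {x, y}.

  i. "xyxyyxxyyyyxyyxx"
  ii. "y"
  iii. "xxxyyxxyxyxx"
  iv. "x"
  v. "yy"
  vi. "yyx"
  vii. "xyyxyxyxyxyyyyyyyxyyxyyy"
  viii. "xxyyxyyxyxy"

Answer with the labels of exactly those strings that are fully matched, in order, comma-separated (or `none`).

i, iii, vii

i → match
ii → no match
iii → match
iv → no match
v → no match
vi → no match
vii → match
viii → no match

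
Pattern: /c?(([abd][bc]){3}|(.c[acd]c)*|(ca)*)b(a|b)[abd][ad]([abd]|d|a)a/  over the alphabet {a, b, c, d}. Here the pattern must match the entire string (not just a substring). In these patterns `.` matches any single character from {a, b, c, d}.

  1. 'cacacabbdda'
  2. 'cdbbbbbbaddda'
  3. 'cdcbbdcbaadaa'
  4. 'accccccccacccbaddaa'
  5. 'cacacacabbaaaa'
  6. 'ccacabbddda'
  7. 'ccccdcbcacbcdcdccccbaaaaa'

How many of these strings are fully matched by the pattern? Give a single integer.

1 → no match
2 → match
3 → match
4 → no match
5 → match
6 → match
7 → no match
Total matched: 4

4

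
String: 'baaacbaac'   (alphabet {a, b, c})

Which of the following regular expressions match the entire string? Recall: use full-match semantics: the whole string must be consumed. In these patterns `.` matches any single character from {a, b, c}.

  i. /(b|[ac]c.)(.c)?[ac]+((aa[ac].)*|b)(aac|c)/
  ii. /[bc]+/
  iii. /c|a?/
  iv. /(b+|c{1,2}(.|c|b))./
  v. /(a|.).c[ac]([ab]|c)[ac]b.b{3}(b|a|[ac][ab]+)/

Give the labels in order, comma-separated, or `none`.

i → match
ii → no match
iii → no match
iv → no match
v → no match

i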